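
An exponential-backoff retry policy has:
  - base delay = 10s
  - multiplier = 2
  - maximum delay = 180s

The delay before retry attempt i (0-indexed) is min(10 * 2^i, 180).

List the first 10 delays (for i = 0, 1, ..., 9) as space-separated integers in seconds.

Computing each delay:
  i=0: min(10*2^0, 180) = 10
  i=1: min(10*2^1, 180) = 20
  i=2: min(10*2^2, 180) = 40
  i=3: min(10*2^3, 180) = 80
  i=4: min(10*2^4, 180) = 160
  i=5: min(10*2^5, 180) = 180
  i=6: min(10*2^6, 180) = 180
  i=7: min(10*2^7, 180) = 180
  i=8: min(10*2^8, 180) = 180
  i=9: min(10*2^9, 180) = 180

Answer: 10 20 40 80 160 180 180 180 180 180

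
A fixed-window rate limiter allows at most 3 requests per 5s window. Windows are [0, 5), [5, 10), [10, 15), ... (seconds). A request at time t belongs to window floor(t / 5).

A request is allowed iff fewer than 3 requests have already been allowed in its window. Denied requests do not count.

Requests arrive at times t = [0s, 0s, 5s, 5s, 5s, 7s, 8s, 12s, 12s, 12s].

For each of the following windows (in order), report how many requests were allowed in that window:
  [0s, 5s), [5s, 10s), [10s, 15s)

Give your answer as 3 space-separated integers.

Answer: 2 3 3

Derivation:
Processing requests:
  req#1 t=0s (window 0): ALLOW
  req#2 t=0s (window 0): ALLOW
  req#3 t=5s (window 1): ALLOW
  req#4 t=5s (window 1): ALLOW
  req#5 t=5s (window 1): ALLOW
  req#6 t=7s (window 1): DENY
  req#7 t=8s (window 1): DENY
  req#8 t=12s (window 2): ALLOW
  req#9 t=12s (window 2): ALLOW
  req#10 t=12s (window 2): ALLOW

Allowed counts by window: 2 3 3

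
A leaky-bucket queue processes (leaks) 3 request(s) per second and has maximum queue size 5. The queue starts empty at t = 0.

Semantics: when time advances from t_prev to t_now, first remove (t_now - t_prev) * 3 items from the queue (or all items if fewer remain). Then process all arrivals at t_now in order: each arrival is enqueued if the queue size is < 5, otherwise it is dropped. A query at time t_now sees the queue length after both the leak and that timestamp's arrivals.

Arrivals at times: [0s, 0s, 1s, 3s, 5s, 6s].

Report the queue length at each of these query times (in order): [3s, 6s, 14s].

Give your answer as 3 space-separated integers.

Answer: 1 1 0

Derivation:
Queue lengths at query times:
  query t=3s: backlog = 1
  query t=6s: backlog = 1
  query t=14s: backlog = 0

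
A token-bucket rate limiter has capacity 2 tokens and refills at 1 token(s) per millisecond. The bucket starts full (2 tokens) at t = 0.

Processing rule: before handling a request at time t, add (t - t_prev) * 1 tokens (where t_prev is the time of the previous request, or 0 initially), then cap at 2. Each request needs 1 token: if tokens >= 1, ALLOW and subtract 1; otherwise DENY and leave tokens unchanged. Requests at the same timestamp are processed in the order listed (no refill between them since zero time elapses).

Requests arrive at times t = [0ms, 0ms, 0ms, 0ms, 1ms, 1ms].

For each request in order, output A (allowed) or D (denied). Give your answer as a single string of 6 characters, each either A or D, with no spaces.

Answer: AADDAD

Derivation:
Simulating step by step:
  req#1 t=0ms: ALLOW
  req#2 t=0ms: ALLOW
  req#3 t=0ms: DENY
  req#4 t=0ms: DENY
  req#5 t=1ms: ALLOW
  req#6 t=1ms: DENY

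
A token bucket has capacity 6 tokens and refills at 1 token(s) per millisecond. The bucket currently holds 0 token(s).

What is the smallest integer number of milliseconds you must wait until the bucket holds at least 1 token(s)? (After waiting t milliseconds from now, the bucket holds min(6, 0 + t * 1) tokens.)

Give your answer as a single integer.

Answer: 1

Derivation:
Need 0 + t * 1 >= 1, so t >= 1/1.
Smallest integer t = ceil(1/1) = 1.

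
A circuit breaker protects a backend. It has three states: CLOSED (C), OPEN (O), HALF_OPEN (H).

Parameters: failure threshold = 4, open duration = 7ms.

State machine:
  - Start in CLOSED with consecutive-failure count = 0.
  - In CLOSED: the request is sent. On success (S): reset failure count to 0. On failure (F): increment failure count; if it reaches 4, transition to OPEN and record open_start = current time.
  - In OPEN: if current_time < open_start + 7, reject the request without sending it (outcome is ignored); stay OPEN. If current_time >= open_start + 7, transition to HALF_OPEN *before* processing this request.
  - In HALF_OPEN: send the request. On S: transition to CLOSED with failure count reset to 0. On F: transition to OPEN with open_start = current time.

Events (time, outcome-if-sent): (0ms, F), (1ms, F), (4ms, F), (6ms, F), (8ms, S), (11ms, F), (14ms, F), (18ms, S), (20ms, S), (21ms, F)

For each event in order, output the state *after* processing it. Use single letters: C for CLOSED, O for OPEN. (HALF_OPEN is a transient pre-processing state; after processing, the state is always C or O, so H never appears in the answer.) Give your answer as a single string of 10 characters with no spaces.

State after each event:
  event#1 t=0ms outcome=F: state=CLOSED
  event#2 t=1ms outcome=F: state=CLOSED
  event#3 t=4ms outcome=F: state=CLOSED
  event#4 t=6ms outcome=F: state=OPEN
  event#5 t=8ms outcome=S: state=OPEN
  event#6 t=11ms outcome=F: state=OPEN
  event#7 t=14ms outcome=F: state=OPEN
  event#8 t=18ms outcome=S: state=OPEN
  event#9 t=20ms outcome=S: state=OPEN
  event#10 t=21ms outcome=F: state=OPEN

Answer: CCCOOOOOOO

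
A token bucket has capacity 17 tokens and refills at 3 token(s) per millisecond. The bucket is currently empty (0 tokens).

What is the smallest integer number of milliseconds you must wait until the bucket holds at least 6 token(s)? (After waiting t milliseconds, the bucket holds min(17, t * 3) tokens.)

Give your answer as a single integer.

Answer: 2

Derivation:
Need t * 3 >= 6, so t >= 6/3.
Smallest integer t = ceil(6/3) = 2.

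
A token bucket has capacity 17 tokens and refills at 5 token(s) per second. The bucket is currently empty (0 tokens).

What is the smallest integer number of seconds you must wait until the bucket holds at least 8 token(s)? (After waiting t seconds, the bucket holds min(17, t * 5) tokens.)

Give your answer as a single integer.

Need t * 5 >= 8, so t >= 8/5.
Smallest integer t = ceil(8/5) = 2.

Answer: 2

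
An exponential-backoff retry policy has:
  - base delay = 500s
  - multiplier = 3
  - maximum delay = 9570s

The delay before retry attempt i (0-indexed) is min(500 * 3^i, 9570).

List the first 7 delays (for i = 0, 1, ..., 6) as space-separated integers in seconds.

Answer: 500 1500 4500 9570 9570 9570 9570

Derivation:
Computing each delay:
  i=0: min(500*3^0, 9570) = 500
  i=1: min(500*3^1, 9570) = 1500
  i=2: min(500*3^2, 9570) = 4500
  i=3: min(500*3^3, 9570) = 9570
  i=4: min(500*3^4, 9570) = 9570
  i=5: min(500*3^5, 9570) = 9570
  i=6: min(500*3^6, 9570) = 9570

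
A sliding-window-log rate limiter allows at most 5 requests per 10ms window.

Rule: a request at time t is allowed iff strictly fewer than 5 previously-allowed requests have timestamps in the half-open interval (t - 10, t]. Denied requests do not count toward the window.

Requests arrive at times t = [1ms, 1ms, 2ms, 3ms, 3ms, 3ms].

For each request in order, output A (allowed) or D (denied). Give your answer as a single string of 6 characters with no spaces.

Answer: AAAAAD

Derivation:
Tracking allowed requests in the window:
  req#1 t=1ms: ALLOW
  req#2 t=1ms: ALLOW
  req#3 t=2ms: ALLOW
  req#4 t=3ms: ALLOW
  req#5 t=3ms: ALLOW
  req#6 t=3ms: DENY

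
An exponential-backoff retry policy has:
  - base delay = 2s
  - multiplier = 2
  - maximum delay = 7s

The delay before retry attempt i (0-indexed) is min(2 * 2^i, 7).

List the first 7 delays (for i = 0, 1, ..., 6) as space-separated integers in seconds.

Computing each delay:
  i=0: min(2*2^0, 7) = 2
  i=1: min(2*2^1, 7) = 4
  i=2: min(2*2^2, 7) = 7
  i=3: min(2*2^3, 7) = 7
  i=4: min(2*2^4, 7) = 7
  i=5: min(2*2^5, 7) = 7
  i=6: min(2*2^6, 7) = 7

Answer: 2 4 7 7 7 7 7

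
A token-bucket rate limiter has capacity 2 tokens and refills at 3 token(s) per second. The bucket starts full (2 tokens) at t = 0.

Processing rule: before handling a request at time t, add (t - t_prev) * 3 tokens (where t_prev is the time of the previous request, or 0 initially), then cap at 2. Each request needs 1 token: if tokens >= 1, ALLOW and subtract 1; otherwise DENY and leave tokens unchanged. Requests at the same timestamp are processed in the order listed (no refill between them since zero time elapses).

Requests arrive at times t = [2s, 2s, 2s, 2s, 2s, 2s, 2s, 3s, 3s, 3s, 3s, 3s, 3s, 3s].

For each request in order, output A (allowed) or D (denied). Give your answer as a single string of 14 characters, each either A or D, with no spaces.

Simulating step by step:
  req#1 t=2s: ALLOW
  req#2 t=2s: ALLOW
  req#3 t=2s: DENY
  req#4 t=2s: DENY
  req#5 t=2s: DENY
  req#6 t=2s: DENY
  req#7 t=2s: DENY
  req#8 t=3s: ALLOW
  req#9 t=3s: ALLOW
  req#10 t=3s: DENY
  req#11 t=3s: DENY
  req#12 t=3s: DENY
  req#13 t=3s: DENY
  req#14 t=3s: DENY

Answer: AADDDDDAADDDDD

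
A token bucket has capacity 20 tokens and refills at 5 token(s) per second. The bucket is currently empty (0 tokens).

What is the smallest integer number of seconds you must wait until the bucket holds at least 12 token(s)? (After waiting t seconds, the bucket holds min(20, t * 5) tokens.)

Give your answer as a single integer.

Need t * 5 >= 12, so t >= 12/5.
Smallest integer t = ceil(12/5) = 3.

Answer: 3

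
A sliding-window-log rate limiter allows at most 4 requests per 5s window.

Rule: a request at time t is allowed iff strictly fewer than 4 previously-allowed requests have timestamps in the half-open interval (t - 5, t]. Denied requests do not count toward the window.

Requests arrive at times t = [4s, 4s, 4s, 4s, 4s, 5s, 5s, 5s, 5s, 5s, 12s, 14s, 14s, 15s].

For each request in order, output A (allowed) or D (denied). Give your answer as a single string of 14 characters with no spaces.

Answer: AAAADDDDDDAAAA

Derivation:
Tracking allowed requests in the window:
  req#1 t=4s: ALLOW
  req#2 t=4s: ALLOW
  req#3 t=4s: ALLOW
  req#4 t=4s: ALLOW
  req#5 t=4s: DENY
  req#6 t=5s: DENY
  req#7 t=5s: DENY
  req#8 t=5s: DENY
  req#9 t=5s: DENY
  req#10 t=5s: DENY
  req#11 t=12s: ALLOW
  req#12 t=14s: ALLOW
  req#13 t=14s: ALLOW
  req#14 t=15s: ALLOW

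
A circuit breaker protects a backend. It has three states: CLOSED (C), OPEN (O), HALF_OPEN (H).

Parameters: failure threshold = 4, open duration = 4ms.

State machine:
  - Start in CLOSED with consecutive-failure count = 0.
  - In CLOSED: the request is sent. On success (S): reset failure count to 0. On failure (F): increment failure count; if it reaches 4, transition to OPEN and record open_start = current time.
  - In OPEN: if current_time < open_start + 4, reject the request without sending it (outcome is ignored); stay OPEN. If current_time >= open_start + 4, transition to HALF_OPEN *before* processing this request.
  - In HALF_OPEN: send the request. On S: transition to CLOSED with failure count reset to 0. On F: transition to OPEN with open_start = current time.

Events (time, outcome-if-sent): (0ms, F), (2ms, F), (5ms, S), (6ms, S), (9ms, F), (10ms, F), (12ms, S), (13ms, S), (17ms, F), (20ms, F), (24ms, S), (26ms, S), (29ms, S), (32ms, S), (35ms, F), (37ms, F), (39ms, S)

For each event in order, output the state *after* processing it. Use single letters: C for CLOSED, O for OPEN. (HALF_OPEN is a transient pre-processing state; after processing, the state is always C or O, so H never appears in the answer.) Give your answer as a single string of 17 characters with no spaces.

Answer: CCCCCCCCCCCCCCCCC

Derivation:
State after each event:
  event#1 t=0ms outcome=F: state=CLOSED
  event#2 t=2ms outcome=F: state=CLOSED
  event#3 t=5ms outcome=S: state=CLOSED
  event#4 t=6ms outcome=S: state=CLOSED
  event#5 t=9ms outcome=F: state=CLOSED
  event#6 t=10ms outcome=F: state=CLOSED
  event#7 t=12ms outcome=S: state=CLOSED
  event#8 t=13ms outcome=S: state=CLOSED
  event#9 t=17ms outcome=F: state=CLOSED
  event#10 t=20ms outcome=F: state=CLOSED
  event#11 t=24ms outcome=S: state=CLOSED
  event#12 t=26ms outcome=S: state=CLOSED
  event#13 t=29ms outcome=S: state=CLOSED
  event#14 t=32ms outcome=S: state=CLOSED
  event#15 t=35ms outcome=F: state=CLOSED
  event#16 t=37ms outcome=F: state=CLOSED
  event#17 t=39ms outcome=S: state=CLOSED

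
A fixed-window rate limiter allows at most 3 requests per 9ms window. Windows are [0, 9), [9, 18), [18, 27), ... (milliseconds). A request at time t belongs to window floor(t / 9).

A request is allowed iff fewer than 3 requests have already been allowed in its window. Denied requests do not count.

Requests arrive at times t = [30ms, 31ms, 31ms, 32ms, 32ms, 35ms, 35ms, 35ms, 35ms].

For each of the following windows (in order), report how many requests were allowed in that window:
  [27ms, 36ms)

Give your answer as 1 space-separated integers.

Processing requests:
  req#1 t=30ms (window 3): ALLOW
  req#2 t=31ms (window 3): ALLOW
  req#3 t=31ms (window 3): ALLOW
  req#4 t=32ms (window 3): DENY
  req#5 t=32ms (window 3): DENY
  req#6 t=35ms (window 3): DENY
  req#7 t=35ms (window 3): DENY
  req#8 t=35ms (window 3): DENY
  req#9 t=35ms (window 3): DENY

Allowed counts by window: 3

Answer: 3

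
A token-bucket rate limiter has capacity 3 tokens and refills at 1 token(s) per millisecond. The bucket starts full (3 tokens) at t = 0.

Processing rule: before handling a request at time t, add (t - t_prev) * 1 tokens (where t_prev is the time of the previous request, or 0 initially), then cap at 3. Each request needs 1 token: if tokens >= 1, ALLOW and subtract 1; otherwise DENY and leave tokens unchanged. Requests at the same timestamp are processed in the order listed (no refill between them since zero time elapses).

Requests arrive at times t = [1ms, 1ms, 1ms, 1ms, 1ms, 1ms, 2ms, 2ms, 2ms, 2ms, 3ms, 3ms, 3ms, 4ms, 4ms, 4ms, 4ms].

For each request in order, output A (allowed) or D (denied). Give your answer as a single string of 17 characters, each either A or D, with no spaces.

Simulating step by step:
  req#1 t=1ms: ALLOW
  req#2 t=1ms: ALLOW
  req#3 t=1ms: ALLOW
  req#4 t=1ms: DENY
  req#5 t=1ms: DENY
  req#6 t=1ms: DENY
  req#7 t=2ms: ALLOW
  req#8 t=2ms: DENY
  req#9 t=2ms: DENY
  req#10 t=2ms: DENY
  req#11 t=3ms: ALLOW
  req#12 t=3ms: DENY
  req#13 t=3ms: DENY
  req#14 t=4ms: ALLOW
  req#15 t=4ms: DENY
  req#16 t=4ms: DENY
  req#17 t=4ms: DENY

Answer: AAADDDADDDADDADDD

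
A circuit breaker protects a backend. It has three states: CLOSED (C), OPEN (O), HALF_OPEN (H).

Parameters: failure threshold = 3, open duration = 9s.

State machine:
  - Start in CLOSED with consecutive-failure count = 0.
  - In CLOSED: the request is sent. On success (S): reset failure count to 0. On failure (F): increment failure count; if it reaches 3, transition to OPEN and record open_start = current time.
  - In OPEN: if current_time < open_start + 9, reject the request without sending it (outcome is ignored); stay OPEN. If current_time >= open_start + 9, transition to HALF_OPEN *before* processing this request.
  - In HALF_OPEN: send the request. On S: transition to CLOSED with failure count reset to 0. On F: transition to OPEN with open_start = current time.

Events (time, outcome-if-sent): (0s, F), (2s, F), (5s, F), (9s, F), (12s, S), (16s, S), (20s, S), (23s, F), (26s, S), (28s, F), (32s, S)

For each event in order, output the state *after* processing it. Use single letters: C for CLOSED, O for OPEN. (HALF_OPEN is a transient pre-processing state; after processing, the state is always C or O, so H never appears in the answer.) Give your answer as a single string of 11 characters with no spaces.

Answer: CCOOOCCCCCC

Derivation:
State after each event:
  event#1 t=0s outcome=F: state=CLOSED
  event#2 t=2s outcome=F: state=CLOSED
  event#3 t=5s outcome=F: state=OPEN
  event#4 t=9s outcome=F: state=OPEN
  event#5 t=12s outcome=S: state=OPEN
  event#6 t=16s outcome=S: state=CLOSED
  event#7 t=20s outcome=S: state=CLOSED
  event#8 t=23s outcome=F: state=CLOSED
  event#9 t=26s outcome=S: state=CLOSED
  event#10 t=28s outcome=F: state=CLOSED
  event#11 t=32s outcome=S: state=CLOSED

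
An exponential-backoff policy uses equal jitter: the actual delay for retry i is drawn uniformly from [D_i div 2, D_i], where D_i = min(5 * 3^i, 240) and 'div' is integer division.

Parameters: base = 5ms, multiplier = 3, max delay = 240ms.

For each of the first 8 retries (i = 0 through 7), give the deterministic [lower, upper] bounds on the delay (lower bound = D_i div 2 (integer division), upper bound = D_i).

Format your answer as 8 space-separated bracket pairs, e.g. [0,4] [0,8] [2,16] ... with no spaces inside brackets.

Computing bounds per retry:
  i=0: D_i=min(5*3^0,240)=5, bounds=[2,5]
  i=1: D_i=min(5*3^1,240)=15, bounds=[7,15]
  i=2: D_i=min(5*3^2,240)=45, bounds=[22,45]
  i=3: D_i=min(5*3^3,240)=135, bounds=[67,135]
  i=4: D_i=min(5*3^4,240)=240, bounds=[120,240]
  i=5: D_i=min(5*3^5,240)=240, bounds=[120,240]
  i=6: D_i=min(5*3^6,240)=240, bounds=[120,240]
  i=7: D_i=min(5*3^7,240)=240, bounds=[120,240]

Answer: [2,5] [7,15] [22,45] [67,135] [120,240] [120,240] [120,240] [120,240]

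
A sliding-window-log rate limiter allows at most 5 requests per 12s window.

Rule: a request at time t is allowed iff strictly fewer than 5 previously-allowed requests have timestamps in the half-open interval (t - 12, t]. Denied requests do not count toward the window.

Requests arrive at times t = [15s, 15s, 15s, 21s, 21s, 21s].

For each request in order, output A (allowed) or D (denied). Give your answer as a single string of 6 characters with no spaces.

Answer: AAAAAD

Derivation:
Tracking allowed requests in the window:
  req#1 t=15s: ALLOW
  req#2 t=15s: ALLOW
  req#3 t=15s: ALLOW
  req#4 t=21s: ALLOW
  req#5 t=21s: ALLOW
  req#6 t=21s: DENY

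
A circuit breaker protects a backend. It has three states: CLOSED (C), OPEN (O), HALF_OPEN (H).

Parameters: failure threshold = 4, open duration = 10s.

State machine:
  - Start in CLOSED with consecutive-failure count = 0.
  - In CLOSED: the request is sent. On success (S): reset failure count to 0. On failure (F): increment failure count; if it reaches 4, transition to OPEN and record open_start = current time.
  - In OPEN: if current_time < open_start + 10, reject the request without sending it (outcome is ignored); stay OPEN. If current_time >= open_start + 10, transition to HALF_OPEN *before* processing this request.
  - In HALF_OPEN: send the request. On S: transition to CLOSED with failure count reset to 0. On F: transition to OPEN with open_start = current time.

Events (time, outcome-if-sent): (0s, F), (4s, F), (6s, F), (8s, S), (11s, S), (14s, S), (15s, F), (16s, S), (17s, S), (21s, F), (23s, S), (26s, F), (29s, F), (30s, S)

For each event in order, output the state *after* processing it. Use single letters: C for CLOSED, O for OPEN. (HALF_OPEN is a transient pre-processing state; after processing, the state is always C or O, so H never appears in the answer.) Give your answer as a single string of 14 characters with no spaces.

Answer: CCCCCCCCCCCCCC

Derivation:
State after each event:
  event#1 t=0s outcome=F: state=CLOSED
  event#2 t=4s outcome=F: state=CLOSED
  event#3 t=6s outcome=F: state=CLOSED
  event#4 t=8s outcome=S: state=CLOSED
  event#5 t=11s outcome=S: state=CLOSED
  event#6 t=14s outcome=S: state=CLOSED
  event#7 t=15s outcome=F: state=CLOSED
  event#8 t=16s outcome=S: state=CLOSED
  event#9 t=17s outcome=S: state=CLOSED
  event#10 t=21s outcome=F: state=CLOSED
  event#11 t=23s outcome=S: state=CLOSED
  event#12 t=26s outcome=F: state=CLOSED
  event#13 t=29s outcome=F: state=CLOSED
  event#14 t=30s outcome=S: state=CLOSED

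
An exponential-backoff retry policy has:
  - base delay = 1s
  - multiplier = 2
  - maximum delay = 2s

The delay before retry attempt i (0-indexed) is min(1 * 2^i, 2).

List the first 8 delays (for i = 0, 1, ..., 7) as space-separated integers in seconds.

Computing each delay:
  i=0: min(1*2^0, 2) = 1
  i=1: min(1*2^1, 2) = 2
  i=2: min(1*2^2, 2) = 2
  i=3: min(1*2^3, 2) = 2
  i=4: min(1*2^4, 2) = 2
  i=5: min(1*2^5, 2) = 2
  i=6: min(1*2^6, 2) = 2
  i=7: min(1*2^7, 2) = 2

Answer: 1 2 2 2 2 2 2 2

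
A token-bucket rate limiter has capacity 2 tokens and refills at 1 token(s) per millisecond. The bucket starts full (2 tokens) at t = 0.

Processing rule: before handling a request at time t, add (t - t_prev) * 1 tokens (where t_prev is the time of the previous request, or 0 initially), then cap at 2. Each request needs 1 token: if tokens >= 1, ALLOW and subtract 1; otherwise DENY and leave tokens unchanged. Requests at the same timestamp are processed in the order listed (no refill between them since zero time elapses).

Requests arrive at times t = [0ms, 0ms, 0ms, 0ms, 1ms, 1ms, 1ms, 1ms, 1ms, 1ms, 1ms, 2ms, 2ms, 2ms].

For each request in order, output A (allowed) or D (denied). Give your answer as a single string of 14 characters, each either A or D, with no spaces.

Answer: AADDADDDDDDADD

Derivation:
Simulating step by step:
  req#1 t=0ms: ALLOW
  req#2 t=0ms: ALLOW
  req#3 t=0ms: DENY
  req#4 t=0ms: DENY
  req#5 t=1ms: ALLOW
  req#6 t=1ms: DENY
  req#7 t=1ms: DENY
  req#8 t=1ms: DENY
  req#9 t=1ms: DENY
  req#10 t=1ms: DENY
  req#11 t=1ms: DENY
  req#12 t=2ms: ALLOW
  req#13 t=2ms: DENY
  req#14 t=2ms: DENY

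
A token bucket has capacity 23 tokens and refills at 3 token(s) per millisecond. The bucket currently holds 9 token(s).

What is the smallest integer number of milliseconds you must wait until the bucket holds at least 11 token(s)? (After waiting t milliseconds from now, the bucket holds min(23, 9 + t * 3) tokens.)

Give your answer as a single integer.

Need 9 + t * 3 >= 11, so t >= 2/3.
Smallest integer t = ceil(2/3) = 1.

Answer: 1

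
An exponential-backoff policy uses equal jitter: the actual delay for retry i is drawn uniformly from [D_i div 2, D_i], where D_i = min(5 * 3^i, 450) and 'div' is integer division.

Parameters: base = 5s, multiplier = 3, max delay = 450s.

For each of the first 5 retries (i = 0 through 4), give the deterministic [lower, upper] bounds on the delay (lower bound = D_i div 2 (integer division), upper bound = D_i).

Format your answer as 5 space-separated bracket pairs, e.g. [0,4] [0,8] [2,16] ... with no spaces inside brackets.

Computing bounds per retry:
  i=0: D_i=min(5*3^0,450)=5, bounds=[2,5]
  i=1: D_i=min(5*3^1,450)=15, bounds=[7,15]
  i=2: D_i=min(5*3^2,450)=45, bounds=[22,45]
  i=3: D_i=min(5*3^3,450)=135, bounds=[67,135]
  i=4: D_i=min(5*3^4,450)=405, bounds=[202,405]

Answer: [2,5] [7,15] [22,45] [67,135] [202,405]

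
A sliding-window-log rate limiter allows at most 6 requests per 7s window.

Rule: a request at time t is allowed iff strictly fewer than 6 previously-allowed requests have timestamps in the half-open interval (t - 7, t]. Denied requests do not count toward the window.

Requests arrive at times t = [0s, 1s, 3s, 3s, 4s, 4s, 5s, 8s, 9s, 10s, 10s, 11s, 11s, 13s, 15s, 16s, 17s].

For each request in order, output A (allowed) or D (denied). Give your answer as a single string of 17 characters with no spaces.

Tracking allowed requests in the window:
  req#1 t=0s: ALLOW
  req#2 t=1s: ALLOW
  req#3 t=3s: ALLOW
  req#4 t=3s: ALLOW
  req#5 t=4s: ALLOW
  req#6 t=4s: ALLOW
  req#7 t=5s: DENY
  req#8 t=8s: ALLOW
  req#9 t=9s: ALLOW
  req#10 t=10s: ALLOW
  req#11 t=10s: ALLOW
  req#12 t=11s: ALLOW
  req#13 t=11s: ALLOW
  req#14 t=13s: DENY
  req#15 t=15s: ALLOW
  req#16 t=16s: ALLOW
  req#17 t=17s: ALLOW

Answer: AAAAAADAAAAAADAAA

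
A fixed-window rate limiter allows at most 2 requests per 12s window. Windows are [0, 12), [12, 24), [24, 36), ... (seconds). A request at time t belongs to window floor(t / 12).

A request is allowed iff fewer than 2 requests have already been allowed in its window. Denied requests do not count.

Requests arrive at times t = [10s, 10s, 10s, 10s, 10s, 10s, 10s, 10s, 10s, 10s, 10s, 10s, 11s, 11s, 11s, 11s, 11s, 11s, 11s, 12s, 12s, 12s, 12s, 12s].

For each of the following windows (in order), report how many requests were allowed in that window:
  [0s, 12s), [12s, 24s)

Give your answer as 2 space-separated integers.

Processing requests:
  req#1 t=10s (window 0): ALLOW
  req#2 t=10s (window 0): ALLOW
  req#3 t=10s (window 0): DENY
  req#4 t=10s (window 0): DENY
  req#5 t=10s (window 0): DENY
  req#6 t=10s (window 0): DENY
  req#7 t=10s (window 0): DENY
  req#8 t=10s (window 0): DENY
  req#9 t=10s (window 0): DENY
  req#10 t=10s (window 0): DENY
  req#11 t=10s (window 0): DENY
  req#12 t=10s (window 0): DENY
  req#13 t=11s (window 0): DENY
  req#14 t=11s (window 0): DENY
  req#15 t=11s (window 0): DENY
  req#16 t=11s (window 0): DENY
  req#17 t=11s (window 0): DENY
  req#18 t=11s (window 0): DENY
  req#19 t=11s (window 0): DENY
  req#20 t=12s (window 1): ALLOW
  req#21 t=12s (window 1): ALLOW
  req#22 t=12s (window 1): DENY
  req#23 t=12s (window 1): DENY
  req#24 t=12s (window 1): DENY

Allowed counts by window: 2 2

Answer: 2 2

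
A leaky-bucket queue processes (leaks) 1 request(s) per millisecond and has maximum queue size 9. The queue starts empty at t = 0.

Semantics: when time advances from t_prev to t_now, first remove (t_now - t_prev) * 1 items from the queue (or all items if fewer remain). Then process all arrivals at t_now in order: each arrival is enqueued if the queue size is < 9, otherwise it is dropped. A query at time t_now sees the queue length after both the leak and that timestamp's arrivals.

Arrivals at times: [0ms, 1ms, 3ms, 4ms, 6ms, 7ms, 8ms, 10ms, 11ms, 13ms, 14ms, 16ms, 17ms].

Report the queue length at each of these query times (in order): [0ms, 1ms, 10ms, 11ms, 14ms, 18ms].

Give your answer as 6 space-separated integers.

Answer: 1 1 1 1 1 0

Derivation:
Queue lengths at query times:
  query t=0ms: backlog = 1
  query t=1ms: backlog = 1
  query t=10ms: backlog = 1
  query t=11ms: backlog = 1
  query t=14ms: backlog = 1
  query t=18ms: backlog = 0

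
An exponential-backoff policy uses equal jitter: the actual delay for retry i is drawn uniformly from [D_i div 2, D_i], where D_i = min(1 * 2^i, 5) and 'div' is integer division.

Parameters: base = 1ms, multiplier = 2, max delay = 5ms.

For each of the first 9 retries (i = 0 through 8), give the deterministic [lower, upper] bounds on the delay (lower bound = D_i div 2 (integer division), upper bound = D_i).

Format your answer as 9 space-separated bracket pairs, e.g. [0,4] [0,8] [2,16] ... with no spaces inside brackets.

Answer: [0,1] [1,2] [2,4] [2,5] [2,5] [2,5] [2,5] [2,5] [2,5]

Derivation:
Computing bounds per retry:
  i=0: D_i=min(1*2^0,5)=1, bounds=[0,1]
  i=1: D_i=min(1*2^1,5)=2, bounds=[1,2]
  i=2: D_i=min(1*2^2,5)=4, bounds=[2,4]
  i=3: D_i=min(1*2^3,5)=5, bounds=[2,5]
  i=4: D_i=min(1*2^4,5)=5, bounds=[2,5]
  i=5: D_i=min(1*2^5,5)=5, bounds=[2,5]
  i=6: D_i=min(1*2^6,5)=5, bounds=[2,5]
  i=7: D_i=min(1*2^7,5)=5, bounds=[2,5]
  i=8: D_i=min(1*2^8,5)=5, bounds=[2,5]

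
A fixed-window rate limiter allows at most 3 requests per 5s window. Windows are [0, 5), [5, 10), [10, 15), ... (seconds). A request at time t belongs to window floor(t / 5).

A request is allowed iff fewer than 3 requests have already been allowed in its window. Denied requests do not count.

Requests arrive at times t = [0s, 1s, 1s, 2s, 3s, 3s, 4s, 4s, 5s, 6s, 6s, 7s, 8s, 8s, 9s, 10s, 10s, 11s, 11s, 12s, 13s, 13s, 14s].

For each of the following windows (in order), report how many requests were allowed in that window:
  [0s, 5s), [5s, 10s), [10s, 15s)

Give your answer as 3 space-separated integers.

Answer: 3 3 3

Derivation:
Processing requests:
  req#1 t=0s (window 0): ALLOW
  req#2 t=1s (window 0): ALLOW
  req#3 t=1s (window 0): ALLOW
  req#4 t=2s (window 0): DENY
  req#5 t=3s (window 0): DENY
  req#6 t=3s (window 0): DENY
  req#7 t=4s (window 0): DENY
  req#8 t=4s (window 0): DENY
  req#9 t=5s (window 1): ALLOW
  req#10 t=6s (window 1): ALLOW
  req#11 t=6s (window 1): ALLOW
  req#12 t=7s (window 1): DENY
  req#13 t=8s (window 1): DENY
  req#14 t=8s (window 1): DENY
  req#15 t=9s (window 1): DENY
  req#16 t=10s (window 2): ALLOW
  req#17 t=10s (window 2): ALLOW
  req#18 t=11s (window 2): ALLOW
  req#19 t=11s (window 2): DENY
  req#20 t=12s (window 2): DENY
  req#21 t=13s (window 2): DENY
  req#22 t=13s (window 2): DENY
  req#23 t=14s (window 2): DENY

Allowed counts by window: 3 3 3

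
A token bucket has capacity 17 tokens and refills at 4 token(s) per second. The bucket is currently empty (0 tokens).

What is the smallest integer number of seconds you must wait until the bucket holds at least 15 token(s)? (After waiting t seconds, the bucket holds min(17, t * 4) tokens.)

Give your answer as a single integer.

Need t * 4 >= 15, so t >= 15/4.
Smallest integer t = ceil(15/4) = 4.

Answer: 4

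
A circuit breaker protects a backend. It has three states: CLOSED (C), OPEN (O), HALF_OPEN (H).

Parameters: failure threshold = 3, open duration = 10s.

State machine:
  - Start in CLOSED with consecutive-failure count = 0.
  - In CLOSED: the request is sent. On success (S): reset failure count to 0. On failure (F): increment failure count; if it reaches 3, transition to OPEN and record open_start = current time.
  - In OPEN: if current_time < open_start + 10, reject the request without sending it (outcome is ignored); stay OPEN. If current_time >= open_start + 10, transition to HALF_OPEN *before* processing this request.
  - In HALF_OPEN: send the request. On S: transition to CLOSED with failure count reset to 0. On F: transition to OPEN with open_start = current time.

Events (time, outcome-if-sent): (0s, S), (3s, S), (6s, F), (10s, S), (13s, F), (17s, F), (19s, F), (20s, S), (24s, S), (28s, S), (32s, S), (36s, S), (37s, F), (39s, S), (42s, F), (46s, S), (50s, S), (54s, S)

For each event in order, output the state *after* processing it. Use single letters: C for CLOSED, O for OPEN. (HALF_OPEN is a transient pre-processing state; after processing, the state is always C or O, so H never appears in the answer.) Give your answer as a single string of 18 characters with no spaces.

Answer: CCCCCCOOOOCCCCCCCC

Derivation:
State after each event:
  event#1 t=0s outcome=S: state=CLOSED
  event#2 t=3s outcome=S: state=CLOSED
  event#3 t=6s outcome=F: state=CLOSED
  event#4 t=10s outcome=S: state=CLOSED
  event#5 t=13s outcome=F: state=CLOSED
  event#6 t=17s outcome=F: state=CLOSED
  event#7 t=19s outcome=F: state=OPEN
  event#8 t=20s outcome=S: state=OPEN
  event#9 t=24s outcome=S: state=OPEN
  event#10 t=28s outcome=S: state=OPEN
  event#11 t=32s outcome=S: state=CLOSED
  event#12 t=36s outcome=S: state=CLOSED
  event#13 t=37s outcome=F: state=CLOSED
  event#14 t=39s outcome=S: state=CLOSED
  event#15 t=42s outcome=F: state=CLOSED
  event#16 t=46s outcome=S: state=CLOSED
  event#17 t=50s outcome=S: state=CLOSED
  event#18 t=54s outcome=S: state=CLOSED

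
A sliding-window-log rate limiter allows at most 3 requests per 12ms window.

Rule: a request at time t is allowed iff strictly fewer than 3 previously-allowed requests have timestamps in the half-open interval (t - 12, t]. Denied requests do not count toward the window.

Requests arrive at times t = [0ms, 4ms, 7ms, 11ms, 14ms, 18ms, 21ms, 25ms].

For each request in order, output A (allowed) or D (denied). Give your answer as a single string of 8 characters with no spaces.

Tracking allowed requests in the window:
  req#1 t=0ms: ALLOW
  req#2 t=4ms: ALLOW
  req#3 t=7ms: ALLOW
  req#4 t=11ms: DENY
  req#5 t=14ms: ALLOW
  req#6 t=18ms: ALLOW
  req#7 t=21ms: ALLOW
  req#8 t=25ms: DENY

Answer: AAADAAAD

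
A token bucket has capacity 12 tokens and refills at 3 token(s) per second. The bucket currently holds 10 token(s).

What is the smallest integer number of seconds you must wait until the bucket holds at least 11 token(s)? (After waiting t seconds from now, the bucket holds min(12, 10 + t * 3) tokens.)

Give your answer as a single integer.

Need 10 + t * 3 >= 11, so t >= 1/3.
Smallest integer t = ceil(1/3) = 1.

Answer: 1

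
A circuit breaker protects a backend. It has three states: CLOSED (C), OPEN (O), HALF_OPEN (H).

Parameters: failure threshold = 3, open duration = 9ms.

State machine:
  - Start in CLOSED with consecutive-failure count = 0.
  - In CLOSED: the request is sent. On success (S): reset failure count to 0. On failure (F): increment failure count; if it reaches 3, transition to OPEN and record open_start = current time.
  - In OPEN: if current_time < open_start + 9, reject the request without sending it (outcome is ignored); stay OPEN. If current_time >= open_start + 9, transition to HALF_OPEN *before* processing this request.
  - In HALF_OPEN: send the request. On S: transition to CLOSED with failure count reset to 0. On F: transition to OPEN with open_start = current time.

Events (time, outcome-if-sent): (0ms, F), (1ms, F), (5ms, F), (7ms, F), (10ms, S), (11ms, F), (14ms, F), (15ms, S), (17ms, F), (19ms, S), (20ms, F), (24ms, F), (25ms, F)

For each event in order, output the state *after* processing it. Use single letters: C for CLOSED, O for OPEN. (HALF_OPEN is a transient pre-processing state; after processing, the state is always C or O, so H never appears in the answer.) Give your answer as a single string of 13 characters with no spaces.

State after each event:
  event#1 t=0ms outcome=F: state=CLOSED
  event#2 t=1ms outcome=F: state=CLOSED
  event#3 t=5ms outcome=F: state=OPEN
  event#4 t=7ms outcome=F: state=OPEN
  event#5 t=10ms outcome=S: state=OPEN
  event#6 t=11ms outcome=F: state=OPEN
  event#7 t=14ms outcome=F: state=OPEN
  event#8 t=15ms outcome=S: state=OPEN
  event#9 t=17ms outcome=F: state=OPEN
  event#10 t=19ms outcome=S: state=OPEN
  event#11 t=20ms outcome=F: state=OPEN
  event#12 t=24ms outcome=F: state=OPEN
  event#13 t=25ms outcome=F: state=OPEN

Answer: CCOOOOOOOOOOO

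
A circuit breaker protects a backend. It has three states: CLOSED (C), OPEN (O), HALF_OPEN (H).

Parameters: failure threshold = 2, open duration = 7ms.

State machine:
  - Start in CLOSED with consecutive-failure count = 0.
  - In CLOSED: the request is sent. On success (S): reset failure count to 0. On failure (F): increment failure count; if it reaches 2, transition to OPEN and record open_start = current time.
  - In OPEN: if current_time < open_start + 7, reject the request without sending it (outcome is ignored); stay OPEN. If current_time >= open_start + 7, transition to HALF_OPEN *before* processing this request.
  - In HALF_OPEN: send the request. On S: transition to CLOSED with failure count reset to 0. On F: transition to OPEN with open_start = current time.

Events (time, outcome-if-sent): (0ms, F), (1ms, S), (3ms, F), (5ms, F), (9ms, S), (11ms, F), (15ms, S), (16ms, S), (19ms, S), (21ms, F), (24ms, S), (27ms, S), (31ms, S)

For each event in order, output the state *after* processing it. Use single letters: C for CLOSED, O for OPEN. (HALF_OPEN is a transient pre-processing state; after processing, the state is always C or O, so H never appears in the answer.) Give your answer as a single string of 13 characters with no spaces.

Answer: CCCOOOCCCCCCC

Derivation:
State after each event:
  event#1 t=0ms outcome=F: state=CLOSED
  event#2 t=1ms outcome=S: state=CLOSED
  event#3 t=3ms outcome=F: state=CLOSED
  event#4 t=5ms outcome=F: state=OPEN
  event#5 t=9ms outcome=S: state=OPEN
  event#6 t=11ms outcome=F: state=OPEN
  event#7 t=15ms outcome=S: state=CLOSED
  event#8 t=16ms outcome=S: state=CLOSED
  event#9 t=19ms outcome=S: state=CLOSED
  event#10 t=21ms outcome=F: state=CLOSED
  event#11 t=24ms outcome=S: state=CLOSED
  event#12 t=27ms outcome=S: state=CLOSED
  event#13 t=31ms outcome=S: state=CLOSED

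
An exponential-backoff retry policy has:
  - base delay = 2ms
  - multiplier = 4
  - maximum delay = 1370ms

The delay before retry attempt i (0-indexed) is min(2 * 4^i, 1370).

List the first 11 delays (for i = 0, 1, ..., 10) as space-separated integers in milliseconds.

Answer: 2 8 32 128 512 1370 1370 1370 1370 1370 1370

Derivation:
Computing each delay:
  i=0: min(2*4^0, 1370) = 2
  i=1: min(2*4^1, 1370) = 8
  i=2: min(2*4^2, 1370) = 32
  i=3: min(2*4^3, 1370) = 128
  i=4: min(2*4^4, 1370) = 512
  i=5: min(2*4^5, 1370) = 1370
  i=6: min(2*4^6, 1370) = 1370
  i=7: min(2*4^7, 1370) = 1370
  i=8: min(2*4^8, 1370) = 1370
  i=9: min(2*4^9, 1370) = 1370
  i=10: min(2*4^10, 1370) = 1370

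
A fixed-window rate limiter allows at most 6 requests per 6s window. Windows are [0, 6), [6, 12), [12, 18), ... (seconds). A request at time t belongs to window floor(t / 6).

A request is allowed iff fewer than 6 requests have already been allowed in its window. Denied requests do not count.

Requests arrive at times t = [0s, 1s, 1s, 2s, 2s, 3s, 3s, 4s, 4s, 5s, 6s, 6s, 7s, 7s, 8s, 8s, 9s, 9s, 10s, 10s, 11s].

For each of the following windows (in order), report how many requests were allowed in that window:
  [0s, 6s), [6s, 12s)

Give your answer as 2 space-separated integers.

Processing requests:
  req#1 t=0s (window 0): ALLOW
  req#2 t=1s (window 0): ALLOW
  req#3 t=1s (window 0): ALLOW
  req#4 t=2s (window 0): ALLOW
  req#5 t=2s (window 0): ALLOW
  req#6 t=3s (window 0): ALLOW
  req#7 t=3s (window 0): DENY
  req#8 t=4s (window 0): DENY
  req#9 t=4s (window 0): DENY
  req#10 t=5s (window 0): DENY
  req#11 t=6s (window 1): ALLOW
  req#12 t=6s (window 1): ALLOW
  req#13 t=7s (window 1): ALLOW
  req#14 t=7s (window 1): ALLOW
  req#15 t=8s (window 1): ALLOW
  req#16 t=8s (window 1): ALLOW
  req#17 t=9s (window 1): DENY
  req#18 t=9s (window 1): DENY
  req#19 t=10s (window 1): DENY
  req#20 t=10s (window 1): DENY
  req#21 t=11s (window 1): DENY

Allowed counts by window: 6 6

Answer: 6 6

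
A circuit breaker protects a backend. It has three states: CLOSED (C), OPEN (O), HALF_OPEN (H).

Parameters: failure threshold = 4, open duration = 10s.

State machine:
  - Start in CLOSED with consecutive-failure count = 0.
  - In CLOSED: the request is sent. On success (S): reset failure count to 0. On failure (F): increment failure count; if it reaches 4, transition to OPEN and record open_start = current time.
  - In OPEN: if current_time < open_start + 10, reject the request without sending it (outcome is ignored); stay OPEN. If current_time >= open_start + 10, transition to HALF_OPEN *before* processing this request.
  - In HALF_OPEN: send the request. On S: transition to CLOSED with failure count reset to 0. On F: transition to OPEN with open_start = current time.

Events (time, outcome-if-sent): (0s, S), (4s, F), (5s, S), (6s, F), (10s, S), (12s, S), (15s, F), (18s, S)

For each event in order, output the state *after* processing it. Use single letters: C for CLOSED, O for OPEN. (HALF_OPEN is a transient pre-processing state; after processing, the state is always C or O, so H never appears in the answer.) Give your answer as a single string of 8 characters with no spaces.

State after each event:
  event#1 t=0s outcome=S: state=CLOSED
  event#2 t=4s outcome=F: state=CLOSED
  event#3 t=5s outcome=S: state=CLOSED
  event#4 t=6s outcome=F: state=CLOSED
  event#5 t=10s outcome=S: state=CLOSED
  event#6 t=12s outcome=S: state=CLOSED
  event#7 t=15s outcome=F: state=CLOSED
  event#8 t=18s outcome=S: state=CLOSED

Answer: CCCCCCCC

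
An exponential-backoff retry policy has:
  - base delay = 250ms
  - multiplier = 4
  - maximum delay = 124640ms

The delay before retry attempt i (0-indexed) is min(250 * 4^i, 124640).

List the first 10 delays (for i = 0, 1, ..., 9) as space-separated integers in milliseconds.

Answer: 250 1000 4000 16000 64000 124640 124640 124640 124640 124640

Derivation:
Computing each delay:
  i=0: min(250*4^0, 124640) = 250
  i=1: min(250*4^1, 124640) = 1000
  i=2: min(250*4^2, 124640) = 4000
  i=3: min(250*4^3, 124640) = 16000
  i=4: min(250*4^4, 124640) = 64000
  i=5: min(250*4^5, 124640) = 124640
  i=6: min(250*4^6, 124640) = 124640
  i=7: min(250*4^7, 124640) = 124640
  i=8: min(250*4^8, 124640) = 124640
  i=9: min(250*4^9, 124640) = 124640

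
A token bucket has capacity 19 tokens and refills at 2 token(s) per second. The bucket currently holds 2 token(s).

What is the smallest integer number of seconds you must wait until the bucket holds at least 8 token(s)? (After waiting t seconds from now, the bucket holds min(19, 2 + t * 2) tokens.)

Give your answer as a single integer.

Answer: 3

Derivation:
Need 2 + t * 2 >= 8, so t >= 6/2.
Smallest integer t = ceil(6/2) = 3.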